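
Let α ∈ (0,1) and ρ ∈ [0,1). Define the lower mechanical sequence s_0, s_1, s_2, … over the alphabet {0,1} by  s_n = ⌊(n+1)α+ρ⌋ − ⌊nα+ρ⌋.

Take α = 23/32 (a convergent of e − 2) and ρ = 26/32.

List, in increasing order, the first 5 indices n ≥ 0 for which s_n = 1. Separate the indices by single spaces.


n=0: ⌊49/32⌋−⌊26/32⌋ = 1−0 = 1  ← one
n=1: ⌊72/32⌋−⌊49/32⌋ = 2−1 = 1  ← one
n=2: ⌊95/32⌋−⌊72/32⌋ = 2−2 = 0
n=3: ⌊118/32⌋−⌊95/32⌋ = 3−2 = 1  ← one
n=4: ⌊141/32⌋−⌊118/32⌋ = 4−3 = 1  ← one
n=5: ⌊164/32⌋−⌊141/32⌋ = 5−4 = 1  ← one
positions of the first 5 ones: 0 1 3 4 5

0 1 3 4 5


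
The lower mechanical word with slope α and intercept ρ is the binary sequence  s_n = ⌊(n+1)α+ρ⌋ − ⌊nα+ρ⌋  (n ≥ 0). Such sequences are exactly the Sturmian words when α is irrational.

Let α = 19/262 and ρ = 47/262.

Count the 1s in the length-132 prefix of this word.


#1s = Σ_{n=0}^{131} s_n = Σ_{n=0}^{131} (⌊(n+1)α+ρ⌋ − ⌊nα+ρ⌋)
the sum telescopes: every ⌊nα+ρ⌋ with 0 < n < 132 appears once with + and once with −, leaving ⌊132α+ρ⌋ − ⌊0·α+ρ⌋
132α + ρ = (132·19 + 47) / 262 = 2555/262
ρ = 47/262
⌊2555/262⌋ = 9,  ⌊47/262⌋ = 0
#1s = 9 − 0 = 9

9


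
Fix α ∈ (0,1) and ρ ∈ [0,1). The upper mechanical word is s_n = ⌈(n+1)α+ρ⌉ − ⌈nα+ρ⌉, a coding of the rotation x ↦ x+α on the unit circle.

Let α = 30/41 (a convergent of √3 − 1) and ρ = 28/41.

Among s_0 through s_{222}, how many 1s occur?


#1s = Σ_{n=0}^{222} s_n = Σ_{n=0}^{222} (⌈(n+1)α+ρ⌉ − ⌈nα+ρ⌉)
the sum telescopes: every ⌈nα+ρ⌉ with 0 < n < 223 appears once with + and once with −, leaving ⌈223α+ρ⌉ − ⌈0·α+ρ⌉
223α + ρ = (223·30 + 28) / 41 = 6718/41
ρ = 28/41
⌈6718/41⌉ = 164,  ⌈28/41⌉ = 1
#1s = 164 − 1 = 163

163


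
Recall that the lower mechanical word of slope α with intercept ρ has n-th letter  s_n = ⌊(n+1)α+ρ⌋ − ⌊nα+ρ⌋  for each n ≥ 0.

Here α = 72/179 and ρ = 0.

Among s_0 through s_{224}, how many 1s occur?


90

#1s = Σ_{n=0}^{224} s_n = Σ_{n=0}^{224} (⌊(n+1)α+ρ⌋ − ⌊nα+ρ⌋)
the sum telescopes: every ⌊nα+ρ⌋ with 0 < n < 225 appears once with + and once with −, leaving ⌊225α+ρ⌋ − ⌊0·α+ρ⌋
225α + ρ = (225·72) / 179 = 16200/179
ρ = 0/179
⌊16200/179⌋ = 90,  ⌊0/179⌋ = 0
#1s = 90 − 0 = 90


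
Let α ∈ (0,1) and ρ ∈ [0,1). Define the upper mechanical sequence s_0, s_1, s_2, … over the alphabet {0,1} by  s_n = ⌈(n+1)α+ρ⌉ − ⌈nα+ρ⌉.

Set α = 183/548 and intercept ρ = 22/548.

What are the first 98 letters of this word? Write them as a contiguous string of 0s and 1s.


n=0: ⌈(1·183+22)/548⌉ − ⌈(0·183+22)/548⌉ = ⌈205/548⌉ − ⌈22/548⌉ = 1 − 1 = 0
n=1: ⌈(2·183+22)/548⌉ − ⌈(1·183+22)/548⌉ = ⌈388/548⌉ − ⌈205/548⌉ = 1 − 1 = 0
n=2: ⌈(3·183+22)/548⌉ − ⌈(2·183+22)/548⌉ = ⌈571/548⌉ − ⌈388/548⌉ = 2 − 1 = 1
n=3: ⌈(4·183+22)/548⌉ − ⌈(3·183+22)/548⌉ = ⌈754/548⌉ − ⌈571/548⌉ = 2 − 2 = 0
n=4: ⌈(5·183+22)/548⌉ − ⌈(4·183+22)/548⌉ = ⌈937/548⌉ − ⌈754/548⌉ = 2 − 2 = 0
n=5: ⌈(6·183+22)/548⌉ − ⌈(5·183+22)/548⌉ = ⌈1120/548⌉ − ⌈937/548⌉ = 3 − 2 = 1
n=6: ⌈(7·183+22)/548⌉ − ⌈(6·183+22)/548⌉ = ⌈1303/548⌉ − ⌈1120/548⌉ = 3 − 3 = 0
n=7: ⌈(8·183+22)/548⌉ − ⌈(7·183+22)/548⌉ = ⌈1486/548⌉ − ⌈1303/548⌉ = 3 − 3 = 0
n=8: ⌈(9·183+22)/548⌉ − ⌈(8·183+22)/548⌉ = ⌈1669/548⌉ − ⌈1486/548⌉ = 4 − 3 = 1
n=9: ⌈(10·183+22)/548⌉ − ⌈(9·183+22)/548⌉ = ⌈1852/548⌉ − ⌈1669/548⌉ = 4 − 4 = 0
n=10: ⌈(11·183+22)/548⌉ − ⌈(10·183+22)/548⌉ = ⌈2035/548⌉ − ⌈1852/548⌉ = 4 − 4 = 0
n=11: ⌈(12·183+22)/548⌉ − ⌈(11·183+22)/548⌉ = ⌈2218/548⌉ − ⌈2035/548⌉ = 5 − 4 = 1
n=12: ⌈(13·183+22)/548⌉ − ⌈(12·183+22)/548⌉ = ⌈2401/548⌉ − ⌈2218/548⌉ = 5 − 5 = 0
n=13: ⌈(14·183+22)/548⌉ − ⌈(13·183+22)/548⌉ = ⌈2584/548⌉ − ⌈2401/548⌉ = 5 − 5 = 0
n=14: ⌈(15·183+22)/548⌉ − ⌈(14·183+22)/548⌉ = ⌈2767/548⌉ − ⌈2584/548⌉ = 6 − 5 = 1
n=15: ⌈(16·183+22)/548⌉ − ⌈(15·183+22)/548⌉ = ⌈2950/548⌉ − ⌈2767/548⌉ = 6 − 6 = 0
n=16: ⌈(17·183+22)/548⌉ − ⌈(16·183+22)/548⌉ = ⌈3133/548⌉ − ⌈2950/548⌉ = 6 − 6 = 0
n=17: ⌈(18·183+22)/548⌉ − ⌈(17·183+22)/548⌉ = ⌈3316/548⌉ − ⌈3133/548⌉ = 7 − 6 = 1
n=18: ⌈(19·183+22)/548⌉ − ⌈(18·183+22)/548⌉ = ⌈3499/548⌉ − ⌈3316/548⌉ = 7 − 7 = 0
n=19: ⌈(20·183+22)/548⌉ − ⌈(19·183+22)/548⌉ = ⌈3682/548⌉ − ⌈3499/548⌉ = 7 − 7 = 0
n=20: ⌈(21·183+22)/548⌉ − ⌈(20·183+22)/548⌉ = ⌈3865/548⌉ − ⌈3682/548⌉ = 8 − 7 = 1
n=21: ⌈(22·183+22)/548⌉ − ⌈(21·183+22)/548⌉ = ⌈4048/548⌉ − ⌈3865/548⌉ = 8 − 8 = 0
n=22: ⌈(23·183+22)/548⌉ − ⌈(22·183+22)/548⌉ = ⌈4231/548⌉ − ⌈4048/548⌉ = 8 − 8 = 0
n=23: ⌈(24·183+22)/548⌉ − ⌈(23·183+22)/548⌉ = ⌈4414/548⌉ − ⌈4231/548⌉ = 9 − 8 = 1
n=24: ⌈(25·183+22)/548⌉ − ⌈(24·183+22)/548⌉ = ⌈4597/548⌉ − ⌈4414/548⌉ = 9 − 9 = 0
n=25: ⌈(26·183+22)/548⌉ − ⌈(25·183+22)/548⌉ = ⌈4780/548⌉ − ⌈4597/548⌉ = 9 − 9 = 0
n=26: ⌈(27·183+22)/548⌉ − ⌈(26·183+22)/548⌉ = ⌈4963/548⌉ − ⌈4780/548⌉ = 10 − 9 = 1
n=27: ⌈(28·183+22)/548⌉ − ⌈(27·183+22)/548⌉ = ⌈5146/548⌉ − ⌈4963/548⌉ = 10 − 10 = 0
n=28: ⌈(29·183+22)/548⌉ − ⌈(28·183+22)/548⌉ = ⌈5329/548⌉ − ⌈5146/548⌉ = 10 − 10 = 0
n=29: ⌈(30·183+22)/548⌉ − ⌈(29·183+22)/548⌉ = ⌈5512/548⌉ − ⌈5329/548⌉ = 11 − 10 = 1
n=30: ⌈(31·183+22)/548⌉ − ⌈(30·183+22)/548⌉ = ⌈5695/548⌉ − ⌈5512/548⌉ = 11 − 11 = 0
n=31: ⌈(32·183+22)/548⌉ − ⌈(31·183+22)/548⌉ = ⌈5878/548⌉ − ⌈5695/548⌉ = 11 − 11 = 0
n=32: ⌈(33·183+22)/548⌉ − ⌈(32·183+22)/548⌉ = ⌈6061/548⌉ − ⌈5878/548⌉ = 12 − 11 = 1
n=33: ⌈(34·183+22)/548⌉ − ⌈(33·183+22)/548⌉ = ⌈6244/548⌉ − ⌈6061/548⌉ = 12 − 12 = 0
n=34: ⌈(35·183+22)/548⌉ − ⌈(34·183+22)/548⌉ = ⌈6427/548⌉ − ⌈6244/548⌉ = 12 − 12 = 0
n=35: ⌈(36·183+22)/548⌉ − ⌈(35·183+22)/548⌉ = ⌈6610/548⌉ − ⌈6427/548⌉ = 13 − 12 = 1
n=36: ⌈(37·183+22)/548⌉ − ⌈(36·183+22)/548⌉ = ⌈6793/548⌉ − ⌈6610/548⌉ = 13 − 13 = 0
n=37: ⌈(38·183+22)/548⌉ − ⌈(37·183+22)/548⌉ = ⌈6976/548⌉ − ⌈6793/548⌉ = 13 − 13 = 0
n=38: ⌈(39·183+22)/548⌉ − ⌈(38·183+22)/548⌉ = ⌈7159/548⌉ − ⌈6976/548⌉ = 14 − 13 = 1
n=39: ⌈(40·183+22)/548⌉ − ⌈(39·183+22)/548⌉ = ⌈7342/548⌉ − ⌈7159/548⌉ = 14 − 14 = 0
n=40: ⌈(41·183+22)/548⌉ − ⌈(40·183+22)/548⌉ = ⌈7525/548⌉ − ⌈7342/548⌉ = 14 − 14 = 0
n=41: ⌈(42·183+22)/548⌉ − ⌈(41·183+22)/548⌉ = ⌈7708/548⌉ − ⌈7525/548⌉ = 15 − 14 = 1
n=42: ⌈(43·183+22)/548⌉ − ⌈(42·183+22)/548⌉ = ⌈7891/548⌉ − ⌈7708/548⌉ = 15 − 15 = 0
n=43: ⌈(44·183+22)/548⌉ − ⌈(43·183+22)/548⌉ = ⌈8074/548⌉ − ⌈7891/548⌉ = 15 − 15 = 0
n=44: ⌈(45·183+22)/548⌉ − ⌈(44·183+22)/548⌉ = ⌈8257/548⌉ − ⌈8074/548⌉ = 16 − 15 = 1
n=45: ⌈(46·183+22)/548⌉ − ⌈(45·183+22)/548⌉ = ⌈8440/548⌉ − ⌈8257/548⌉ = 16 − 16 = 0
n=46: ⌈(47·183+22)/548⌉ − ⌈(46·183+22)/548⌉ = ⌈8623/548⌉ − ⌈8440/548⌉ = 16 − 16 = 0
n=47: ⌈(48·183+22)/548⌉ − ⌈(47·183+22)/548⌉ = ⌈8806/548⌉ − ⌈8623/548⌉ = 17 − 16 = 1
n=48: ⌈(49·183+22)/548⌉ − ⌈(48·183+22)/548⌉ = ⌈8989/548⌉ − ⌈8806/548⌉ = 17 − 17 = 0
n=49: ⌈(50·183+22)/548⌉ − ⌈(49·183+22)/548⌉ = ⌈9172/548⌉ − ⌈8989/548⌉ = 17 − 17 = 0
n=50: ⌈(51·183+22)/548⌉ − ⌈(50·183+22)/548⌉ = ⌈9355/548⌉ − ⌈9172/548⌉ = 18 − 17 = 1
n=51: ⌈(52·183+22)/548⌉ − ⌈(51·183+22)/548⌉ = ⌈9538/548⌉ − ⌈9355/548⌉ = 18 − 18 = 0
n=52: ⌈(53·183+22)/548⌉ − ⌈(52·183+22)/548⌉ = ⌈9721/548⌉ − ⌈9538/548⌉ = 18 − 18 = 0
n=53: ⌈(54·183+22)/548⌉ − ⌈(53·183+22)/548⌉ = ⌈9904/548⌉ − ⌈9721/548⌉ = 19 − 18 = 1
n=54: ⌈(55·183+22)/548⌉ − ⌈(54·183+22)/548⌉ = ⌈10087/548⌉ − ⌈9904/548⌉ = 19 − 19 = 0
n=55: ⌈(56·183+22)/548⌉ − ⌈(55·183+22)/548⌉ = ⌈10270/548⌉ − ⌈10087/548⌉ = 19 − 19 = 0
n=56: ⌈(57·183+22)/548⌉ − ⌈(56·183+22)/548⌉ = ⌈10453/548⌉ − ⌈10270/548⌉ = 20 − 19 = 1
n=57: ⌈(58·183+22)/548⌉ − ⌈(57·183+22)/548⌉ = ⌈10636/548⌉ − ⌈10453/548⌉ = 20 − 20 = 0
n=58: ⌈(59·183+22)/548⌉ − ⌈(58·183+22)/548⌉ = ⌈10819/548⌉ − ⌈10636/548⌉ = 20 − 20 = 0
n=59: ⌈(60·183+22)/548⌉ − ⌈(59·183+22)/548⌉ = ⌈11002/548⌉ − ⌈10819/548⌉ = 21 − 20 = 1
n=60: ⌈(61·183+22)/548⌉ − ⌈(60·183+22)/548⌉ = ⌈11185/548⌉ − ⌈11002/548⌉ = 21 − 21 = 0
n=61: ⌈(62·183+22)/548⌉ − ⌈(61·183+22)/548⌉ = ⌈11368/548⌉ − ⌈11185/548⌉ = 21 − 21 = 0
n=62: ⌈(63·183+22)/548⌉ − ⌈(62·183+22)/548⌉ = ⌈11551/548⌉ − ⌈11368/548⌉ = 22 − 21 = 1
n=63: ⌈(64·183+22)/548⌉ − ⌈(63·183+22)/548⌉ = ⌈11734/548⌉ − ⌈11551/548⌉ = 22 − 22 = 0
n=64: ⌈(65·183+22)/548⌉ − ⌈(64·183+22)/548⌉ = ⌈11917/548⌉ − ⌈11734/548⌉ = 22 − 22 = 0
n=65: ⌈(66·183+22)/548⌉ − ⌈(65·183+22)/548⌉ = ⌈12100/548⌉ − ⌈11917/548⌉ = 23 − 22 = 1
n=66: ⌈(67·183+22)/548⌉ − ⌈(66·183+22)/548⌉ = ⌈12283/548⌉ − ⌈12100/548⌉ = 23 − 23 = 0
n=67: ⌈(68·183+22)/548⌉ − ⌈(67·183+22)/548⌉ = ⌈12466/548⌉ − ⌈12283/548⌉ = 23 − 23 = 0
n=68: ⌈(69·183+22)/548⌉ − ⌈(68·183+22)/548⌉ = ⌈12649/548⌉ − ⌈12466/548⌉ = 24 − 23 = 1
n=69: ⌈(70·183+22)/548⌉ − ⌈(69·183+22)/548⌉ = ⌈12832/548⌉ − ⌈12649/548⌉ = 24 − 24 = 0
n=70: ⌈(71·183+22)/548⌉ − ⌈(70·183+22)/548⌉ = ⌈13015/548⌉ − ⌈12832/548⌉ = 24 − 24 = 0
n=71: ⌈(72·183+22)/548⌉ − ⌈(71·183+22)/548⌉ = ⌈13198/548⌉ − ⌈13015/548⌉ = 25 − 24 = 1
n=72: ⌈(73·183+22)/548⌉ − ⌈(72·183+22)/548⌉ = ⌈13381/548⌉ − ⌈13198/548⌉ = 25 − 25 = 0
n=73: ⌈(74·183+22)/548⌉ − ⌈(73·183+22)/548⌉ = ⌈13564/548⌉ − ⌈13381/548⌉ = 25 − 25 = 0
n=74: ⌈(75·183+22)/548⌉ − ⌈(74·183+22)/548⌉ = ⌈13747/548⌉ − ⌈13564/548⌉ = 26 − 25 = 1
n=75: ⌈(76·183+22)/548⌉ − ⌈(75·183+22)/548⌉ = ⌈13930/548⌉ − ⌈13747/548⌉ = 26 − 26 = 0
n=76: ⌈(77·183+22)/548⌉ − ⌈(76·183+22)/548⌉ = ⌈14113/548⌉ − ⌈13930/548⌉ = 26 − 26 = 0
n=77: ⌈(78·183+22)/548⌉ − ⌈(77·183+22)/548⌉ = ⌈14296/548⌉ − ⌈14113/548⌉ = 27 − 26 = 1
n=78: ⌈(79·183+22)/548⌉ − ⌈(78·183+22)/548⌉ = ⌈14479/548⌉ − ⌈14296/548⌉ = 27 − 27 = 0
n=79: ⌈(80·183+22)/548⌉ − ⌈(79·183+22)/548⌉ = ⌈14662/548⌉ − ⌈14479/548⌉ = 27 − 27 = 0
n=80: ⌈(81·183+22)/548⌉ − ⌈(80·183+22)/548⌉ = ⌈14845/548⌉ − ⌈14662/548⌉ = 28 − 27 = 1
n=81: ⌈(82·183+22)/548⌉ − ⌈(81·183+22)/548⌉ = ⌈15028/548⌉ − ⌈14845/548⌉ = 28 − 28 = 0
n=82: ⌈(83·183+22)/548⌉ − ⌈(82·183+22)/548⌉ = ⌈15211/548⌉ − ⌈15028/548⌉ = 28 − 28 = 0
n=83: ⌈(84·183+22)/548⌉ − ⌈(83·183+22)/548⌉ = ⌈15394/548⌉ − ⌈15211/548⌉ = 29 − 28 = 1
n=84: ⌈(85·183+22)/548⌉ − ⌈(84·183+22)/548⌉ = ⌈15577/548⌉ − ⌈15394/548⌉ = 29 − 29 = 0
n=85: ⌈(86·183+22)/548⌉ − ⌈(85·183+22)/548⌉ = ⌈15760/548⌉ − ⌈15577/548⌉ = 29 − 29 = 0
n=86: ⌈(87·183+22)/548⌉ − ⌈(86·183+22)/548⌉ = ⌈15943/548⌉ − ⌈15760/548⌉ = 30 − 29 = 1
n=87: ⌈(88·183+22)/548⌉ − ⌈(87·183+22)/548⌉ = ⌈16126/548⌉ − ⌈15943/548⌉ = 30 − 30 = 0
n=88: ⌈(89·183+22)/548⌉ − ⌈(88·183+22)/548⌉ = ⌈16309/548⌉ − ⌈16126/548⌉ = 30 − 30 = 0
n=89: ⌈(90·183+22)/548⌉ − ⌈(89·183+22)/548⌉ = ⌈16492/548⌉ − ⌈16309/548⌉ = 31 − 30 = 1
n=90: ⌈(91·183+22)/548⌉ − ⌈(90·183+22)/548⌉ = ⌈16675/548⌉ − ⌈16492/548⌉ = 31 − 31 = 0
n=91: ⌈(92·183+22)/548⌉ − ⌈(91·183+22)/548⌉ = ⌈16858/548⌉ − ⌈16675/548⌉ = 31 − 31 = 0
n=92: ⌈(93·183+22)/548⌉ − ⌈(92·183+22)/548⌉ = ⌈17041/548⌉ − ⌈16858/548⌉ = 32 − 31 = 1
n=93: ⌈(94·183+22)/548⌉ − ⌈(93·183+22)/548⌉ = ⌈17224/548⌉ − ⌈17041/548⌉ = 32 − 32 = 0
n=94: ⌈(95·183+22)/548⌉ − ⌈(94·183+22)/548⌉ = ⌈17407/548⌉ − ⌈17224/548⌉ = 32 − 32 = 0
n=95: ⌈(96·183+22)/548⌉ − ⌈(95·183+22)/548⌉ = ⌈17590/548⌉ − ⌈17407/548⌉ = 33 − 32 = 1
n=96: ⌈(97·183+22)/548⌉ − ⌈(96·183+22)/548⌉ = ⌈17773/548⌉ − ⌈17590/548⌉ = 33 − 33 = 0
n=97: ⌈(98·183+22)/548⌉ − ⌈(97·183+22)/548⌉ = ⌈17956/548⌉ − ⌈17773/548⌉ = 33 − 33 = 0

00100100100100100100100100100100100100100100100100100100100100100100100100100100100100100100100100


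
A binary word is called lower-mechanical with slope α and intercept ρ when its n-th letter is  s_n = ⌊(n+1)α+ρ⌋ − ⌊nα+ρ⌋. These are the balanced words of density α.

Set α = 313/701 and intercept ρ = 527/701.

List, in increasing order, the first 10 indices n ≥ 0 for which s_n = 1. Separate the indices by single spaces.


n=0: ⌊840/701⌋−⌊527/701⌋ = 1−0 = 1  ← one
n=1: ⌊1153/701⌋−⌊840/701⌋ = 1−1 = 0
n=2: ⌊1466/701⌋−⌊1153/701⌋ = 2−1 = 1  ← one
n=3: ⌊1779/701⌋−⌊1466/701⌋ = 2−2 = 0
n=4: ⌊2092/701⌋−⌊1779/701⌋ = 2−2 = 0
n=5: ⌊2405/701⌋−⌊2092/701⌋ = 3−2 = 1  ← one
n=6: ⌊2718/701⌋−⌊2405/701⌋ = 3−3 = 0
n=7: ⌊3031/701⌋−⌊2718/701⌋ = 4−3 = 1  ← one
n=8: ⌊3344/701⌋−⌊3031/701⌋ = 4−4 = 0
n=9: ⌊3657/701⌋−⌊3344/701⌋ = 5−4 = 1  ← one
n=10: ⌊3970/701⌋−⌊3657/701⌋ = 5−5 = 0
n=11: ⌊4283/701⌋−⌊3970/701⌋ = 6−5 = 1  ← one
n=12: ⌊4596/701⌋−⌊4283/701⌋ = 6−6 = 0
n=13: ⌊4909/701⌋−⌊4596/701⌋ = 7−6 = 1  ← one
n=14: ⌊5222/701⌋−⌊4909/701⌋ = 7−7 = 0
n=15: ⌊5535/701⌋−⌊5222/701⌋ = 7−7 = 0
n=16: ⌊5848/701⌋−⌊5535/701⌋ = 8−7 = 1  ← one
n=17: ⌊6161/701⌋−⌊5848/701⌋ = 8−8 = 0
n=18: ⌊6474/701⌋−⌊6161/701⌋ = 9−8 = 1  ← one
n=19: ⌊6787/701⌋−⌊6474/701⌋ = 9−9 = 0
n=20: ⌊7100/701⌋−⌊6787/701⌋ = 10−9 = 1  ← one
positions of the first 10 ones: 0 2 5 7 9 11 13 16 18 20

0 2 5 7 9 11 13 16 18 20


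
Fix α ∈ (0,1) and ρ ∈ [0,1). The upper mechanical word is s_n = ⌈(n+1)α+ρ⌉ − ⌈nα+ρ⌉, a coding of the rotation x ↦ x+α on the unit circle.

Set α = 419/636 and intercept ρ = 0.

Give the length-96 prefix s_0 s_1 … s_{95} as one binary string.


110110110110110110110110110110110110110110101101101101101101101101101101101101101101011011011011

n=0: ⌈(1·419)/636⌉ − ⌈(0·419)/636⌉ = ⌈419/636⌉ − ⌈0/636⌉ = 1 − 0 = 1
n=1: ⌈(2·419)/636⌉ − ⌈(1·419)/636⌉ = ⌈838/636⌉ − ⌈419/636⌉ = 2 − 1 = 1
n=2: ⌈(3·419)/636⌉ − ⌈(2·419)/636⌉ = ⌈1257/636⌉ − ⌈838/636⌉ = 2 − 2 = 0
n=3: ⌈(4·419)/636⌉ − ⌈(3·419)/636⌉ = ⌈1676/636⌉ − ⌈1257/636⌉ = 3 − 2 = 1
n=4: ⌈(5·419)/636⌉ − ⌈(4·419)/636⌉ = ⌈2095/636⌉ − ⌈1676/636⌉ = 4 − 3 = 1
n=5: ⌈(6·419)/636⌉ − ⌈(5·419)/636⌉ = ⌈2514/636⌉ − ⌈2095/636⌉ = 4 − 4 = 0
n=6: ⌈(7·419)/636⌉ − ⌈(6·419)/636⌉ = ⌈2933/636⌉ − ⌈2514/636⌉ = 5 − 4 = 1
n=7: ⌈(8·419)/636⌉ − ⌈(7·419)/636⌉ = ⌈3352/636⌉ − ⌈2933/636⌉ = 6 − 5 = 1
n=8: ⌈(9·419)/636⌉ − ⌈(8·419)/636⌉ = ⌈3771/636⌉ − ⌈3352/636⌉ = 6 − 6 = 0
n=9: ⌈(10·419)/636⌉ − ⌈(9·419)/636⌉ = ⌈4190/636⌉ − ⌈3771/636⌉ = 7 − 6 = 1
n=10: ⌈(11·419)/636⌉ − ⌈(10·419)/636⌉ = ⌈4609/636⌉ − ⌈4190/636⌉ = 8 − 7 = 1
n=11: ⌈(12·419)/636⌉ − ⌈(11·419)/636⌉ = ⌈5028/636⌉ − ⌈4609/636⌉ = 8 − 8 = 0
n=12: ⌈(13·419)/636⌉ − ⌈(12·419)/636⌉ = ⌈5447/636⌉ − ⌈5028/636⌉ = 9 − 8 = 1
n=13: ⌈(14·419)/636⌉ − ⌈(13·419)/636⌉ = ⌈5866/636⌉ − ⌈5447/636⌉ = 10 − 9 = 1
n=14: ⌈(15·419)/636⌉ − ⌈(14·419)/636⌉ = ⌈6285/636⌉ − ⌈5866/636⌉ = 10 − 10 = 0
n=15: ⌈(16·419)/636⌉ − ⌈(15·419)/636⌉ = ⌈6704/636⌉ − ⌈6285/636⌉ = 11 − 10 = 1
n=16: ⌈(17·419)/636⌉ − ⌈(16·419)/636⌉ = ⌈7123/636⌉ − ⌈6704/636⌉ = 12 − 11 = 1
n=17: ⌈(18·419)/636⌉ − ⌈(17·419)/636⌉ = ⌈7542/636⌉ − ⌈7123/636⌉ = 12 − 12 = 0
n=18: ⌈(19·419)/636⌉ − ⌈(18·419)/636⌉ = ⌈7961/636⌉ − ⌈7542/636⌉ = 13 − 12 = 1
n=19: ⌈(20·419)/636⌉ − ⌈(19·419)/636⌉ = ⌈8380/636⌉ − ⌈7961/636⌉ = 14 − 13 = 1
n=20: ⌈(21·419)/636⌉ − ⌈(20·419)/636⌉ = ⌈8799/636⌉ − ⌈8380/636⌉ = 14 − 14 = 0
n=21: ⌈(22·419)/636⌉ − ⌈(21·419)/636⌉ = ⌈9218/636⌉ − ⌈8799/636⌉ = 15 − 14 = 1
n=22: ⌈(23·419)/636⌉ − ⌈(22·419)/636⌉ = ⌈9637/636⌉ − ⌈9218/636⌉ = 16 − 15 = 1
n=23: ⌈(24·419)/636⌉ − ⌈(23·419)/636⌉ = ⌈10056/636⌉ − ⌈9637/636⌉ = 16 − 16 = 0
n=24: ⌈(25·419)/636⌉ − ⌈(24·419)/636⌉ = ⌈10475/636⌉ − ⌈10056/636⌉ = 17 − 16 = 1
n=25: ⌈(26·419)/636⌉ − ⌈(25·419)/636⌉ = ⌈10894/636⌉ − ⌈10475/636⌉ = 18 − 17 = 1
n=26: ⌈(27·419)/636⌉ − ⌈(26·419)/636⌉ = ⌈11313/636⌉ − ⌈10894/636⌉ = 18 − 18 = 0
n=27: ⌈(28·419)/636⌉ − ⌈(27·419)/636⌉ = ⌈11732/636⌉ − ⌈11313/636⌉ = 19 − 18 = 1
n=28: ⌈(29·419)/636⌉ − ⌈(28·419)/636⌉ = ⌈12151/636⌉ − ⌈11732/636⌉ = 20 − 19 = 1
n=29: ⌈(30·419)/636⌉ − ⌈(29·419)/636⌉ = ⌈12570/636⌉ − ⌈12151/636⌉ = 20 − 20 = 0
n=30: ⌈(31·419)/636⌉ − ⌈(30·419)/636⌉ = ⌈12989/636⌉ − ⌈12570/636⌉ = 21 − 20 = 1
n=31: ⌈(32·419)/636⌉ − ⌈(31·419)/636⌉ = ⌈13408/636⌉ − ⌈12989/636⌉ = 22 − 21 = 1
n=32: ⌈(33·419)/636⌉ − ⌈(32·419)/636⌉ = ⌈13827/636⌉ − ⌈13408/636⌉ = 22 − 22 = 0
n=33: ⌈(34·419)/636⌉ − ⌈(33·419)/636⌉ = ⌈14246/636⌉ − ⌈13827/636⌉ = 23 − 22 = 1
n=34: ⌈(35·419)/636⌉ − ⌈(34·419)/636⌉ = ⌈14665/636⌉ − ⌈14246/636⌉ = 24 − 23 = 1
n=35: ⌈(36·419)/636⌉ − ⌈(35·419)/636⌉ = ⌈15084/636⌉ − ⌈14665/636⌉ = 24 − 24 = 0
n=36: ⌈(37·419)/636⌉ − ⌈(36·419)/636⌉ = ⌈15503/636⌉ − ⌈15084/636⌉ = 25 − 24 = 1
n=37: ⌈(38·419)/636⌉ − ⌈(37·419)/636⌉ = ⌈15922/636⌉ − ⌈15503/636⌉ = 26 − 25 = 1
n=38: ⌈(39·419)/636⌉ − ⌈(38·419)/636⌉ = ⌈16341/636⌉ − ⌈15922/636⌉ = 26 − 26 = 0
n=39: ⌈(40·419)/636⌉ − ⌈(39·419)/636⌉ = ⌈16760/636⌉ − ⌈16341/636⌉ = 27 − 26 = 1
n=40: ⌈(41·419)/636⌉ − ⌈(40·419)/636⌉ = ⌈17179/636⌉ − ⌈16760/636⌉ = 28 − 27 = 1
n=41: ⌈(42·419)/636⌉ − ⌈(41·419)/636⌉ = ⌈17598/636⌉ − ⌈17179/636⌉ = 28 − 28 = 0
n=42: ⌈(43·419)/636⌉ − ⌈(42·419)/636⌉ = ⌈18017/636⌉ − ⌈17598/636⌉ = 29 − 28 = 1
n=43: ⌈(44·419)/636⌉ − ⌈(43·419)/636⌉ = ⌈18436/636⌉ − ⌈18017/636⌉ = 29 − 29 = 0
n=44: ⌈(45·419)/636⌉ − ⌈(44·419)/636⌉ = ⌈18855/636⌉ − ⌈18436/636⌉ = 30 − 29 = 1
n=45: ⌈(46·419)/636⌉ − ⌈(45·419)/636⌉ = ⌈19274/636⌉ − ⌈18855/636⌉ = 31 − 30 = 1
n=46: ⌈(47·419)/636⌉ − ⌈(46·419)/636⌉ = ⌈19693/636⌉ − ⌈19274/636⌉ = 31 − 31 = 0
n=47: ⌈(48·419)/636⌉ − ⌈(47·419)/636⌉ = ⌈20112/636⌉ − ⌈19693/636⌉ = 32 − 31 = 1
n=48: ⌈(49·419)/636⌉ − ⌈(48·419)/636⌉ = ⌈20531/636⌉ − ⌈20112/636⌉ = 33 − 32 = 1
n=49: ⌈(50·419)/636⌉ − ⌈(49·419)/636⌉ = ⌈20950/636⌉ − ⌈20531/636⌉ = 33 − 33 = 0
n=50: ⌈(51·419)/636⌉ − ⌈(50·419)/636⌉ = ⌈21369/636⌉ − ⌈20950/636⌉ = 34 − 33 = 1
n=51: ⌈(52·419)/636⌉ − ⌈(51·419)/636⌉ = ⌈21788/636⌉ − ⌈21369/636⌉ = 35 − 34 = 1
n=52: ⌈(53·419)/636⌉ − ⌈(52·419)/636⌉ = ⌈22207/636⌉ − ⌈21788/636⌉ = 35 − 35 = 0
n=53: ⌈(54·419)/636⌉ − ⌈(53·419)/636⌉ = ⌈22626/636⌉ − ⌈22207/636⌉ = 36 − 35 = 1
n=54: ⌈(55·419)/636⌉ − ⌈(54·419)/636⌉ = ⌈23045/636⌉ − ⌈22626/636⌉ = 37 − 36 = 1
n=55: ⌈(56·419)/636⌉ − ⌈(55·419)/636⌉ = ⌈23464/636⌉ − ⌈23045/636⌉ = 37 − 37 = 0
n=56: ⌈(57·419)/636⌉ − ⌈(56·419)/636⌉ = ⌈23883/636⌉ − ⌈23464/636⌉ = 38 − 37 = 1
n=57: ⌈(58·419)/636⌉ − ⌈(57·419)/636⌉ = ⌈24302/636⌉ − ⌈23883/636⌉ = 39 − 38 = 1
n=58: ⌈(59·419)/636⌉ − ⌈(58·419)/636⌉ = ⌈24721/636⌉ − ⌈24302/636⌉ = 39 − 39 = 0
n=59: ⌈(60·419)/636⌉ − ⌈(59·419)/636⌉ = ⌈25140/636⌉ − ⌈24721/636⌉ = 40 − 39 = 1
n=60: ⌈(61·419)/636⌉ − ⌈(60·419)/636⌉ = ⌈25559/636⌉ − ⌈25140/636⌉ = 41 − 40 = 1
n=61: ⌈(62·419)/636⌉ − ⌈(61·419)/636⌉ = ⌈25978/636⌉ − ⌈25559/636⌉ = 41 − 41 = 0
n=62: ⌈(63·419)/636⌉ − ⌈(62·419)/636⌉ = ⌈26397/636⌉ − ⌈25978/636⌉ = 42 − 41 = 1
n=63: ⌈(64·419)/636⌉ − ⌈(63·419)/636⌉ = ⌈26816/636⌉ − ⌈26397/636⌉ = 43 − 42 = 1
n=64: ⌈(65·419)/636⌉ − ⌈(64·419)/636⌉ = ⌈27235/636⌉ − ⌈26816/636⌉ = 43 − 43 = 0
n=65: ⌈(66·419)/636⌉ − ⌈(65·419)/636⌉ = ⌈27654/636⌉ − ⌈27235/636⌉ = 44 − 43 = 1
n=66: ⌈(67·419)/636⌉ − ⌈(66·419)/636⌉ = ⌈28073/636⌉ − ⌈27654/636⌉ = 45 − 44 = 1
n=67: ⌈(68·419)/636⌉ − ⌈(67·419)/636⌉ = ⌈28492/636⌉ − ⌈28073/636⌉ = 45 − 45 = 0
n=68: ⌈(69·419)/636⌉ − ⌈(68·419)/636⌉ = ⌈28911/636⌉ − ⌈28492/636⌉ = 46 − 45 = 1
n=69: ⌈(70·419)/636⌉ − ⌈(69·419)/636⌉ = ⌈29330/636⌉ − ⌈28911/636⌉ = 47 − 46 = 1
n=70: ⌈(71·419)/636⌉ − ⌈(70·419)/636⌉ = ⌈29749/636⌉ − ⌈29330/636⌉ = 47 − 47 = 0
n=71: ⌈(72·419)/636⌉ − ⌈(71·419)/636⌉ = ⌈30168/636⌉ − ⌈29749/636⌉ = 48 − 47 = 1
n=72: ⌈(73·419)/636⌉ − ⌈(72·419)/636⌉ = ⌈30587/636⌉ − ⌈30168/636⌉ = 49 − 48 = 1
n=73: ⌈(74·419)/636⌉ − ⌈(73·419)/636⌉ = ⌈31006/636⌉ − ⌈30587/636⌉ = 49 − 49 = 0
n=74: ⌈(75·419)/636⌉ − ⌈(74·419)/636⌉ = ⌈31425/636⌉ − ⌈31006/636⌉ = 50 − 49 = 1
n=75: ⌈(76·419)/636⌉ − ⌈(75·419)/636⌉ = ⌈31844/636⌉ − ⌈31425/636⌉ = 51 − 50 = 1
n=76: ⌈(77·419)/636⌉ − ⌈(76·419)/636⌉ = ⌈32263/636⌉ − ⌈31844/636⌉ = 51 − 51 = 0
n=77: ⌈(78·419)/636⌉ − ⌈(77·419)/636⌉ = ⌈32682/636⌉ − ⌈32263/636⌉ = 52 − 51 = 1
n=78: ⌈(79·419)/636⌉ − ⌈(78·419)/636⌉ = ⌈33101/636⌉ − ⌈32682/636⌉ = 53 − 52 = 1
n=79: ⌈(80·419)/636⌉ − ⌈(79·419)/636⌉ = ⌈33520/636⌉ − ⌈33101/636⌉ = 53 − 53 = 0
n=80: ⌈(81·419)/636⌉ − ⌈(80·419)/636⌉ = ⌈33939/636⌉ − ⌈33520/636⌉ = 54 − 53 = 1
n=81: ⌈(82·419)/636⌉ − ⌈(81·419)/636⌉ = ⌈34358/636⌉ − ⌈33939/636⌉ = 55 − 54 = 1
n=82: ⌈(83·419)/636⌉ − ⌈(82·419)/636⌉ = ⌈34777/636⌉ − ⌈34358/636⌉ = 55 − 55 = 0
n=83: ⌈(84·419)/636⌉ − ⌈(83·419)/636⌉ = ⌈35196/636⌉ − ⌈34777/636⌉ = 56 − 55 = 1
n=84: ⌈(85·419)/636⌉ − ⌈(84·419)/636⌉ = ⌈35615/636⌉ − ⌈35196/636⌉ = 56 − 56 = 0
n=85: ⌈(86·419)/636⌉ − ⌈(85·419)/636⌉ = ⌈36034/636⌉ − ⌈35615/636⌉ = 57 − 56 = 1
n=86: ⌈(87·419)/636⌉ − ⌈(86·419)/636⌉ = ⌈36453/636⌉ − ⌈36034/636⌉ = 58 − 57 = 1
n=87: ⌈(88·419)/636⌉ − ⌈(87·419)/636⌉ = ⌈36872/636⌉ − ⌈36453/636⌉ = 58 − 58 = 0
n=88: ⌈(89·419)/636⌉ − ⌈(88·419)/636⌉ = ⌈37291/636⌉ − ⌈36872/636⌉ = 59 − 58 = 1
n=89: ⌈(90·419)/636⌉ − ⌈(89·419)/636⌉ = ⌈37710/636⌉ − ⌈37291/636⌉ = 60 − 59 = 1
n=90: ⌈(91·419)/636⌉ − ⌈(90·419)/636⌉ = ⌈38129/636⌉ − ⌈37710/636⌉ = 60 − 60 = 0
n=91: ⌈(92·419)/636⌉ − ⌈(91·419)/636⌉ = ⌈38548/636⌉ − ⌈38129/636⌉ = 61 − 60 = 1
n=92: ⌈(93·419)/636⌉ − ⌈(92·419)/636⌉ = ⌈38967/636⌉ − ⌈38548/636⌉ = 62 − 61 = 1
n=93: ⌈(94·419)/636⌉ − ⌈(93·419)/636⌉ = ⌈39386/636⌉ − ⌈38967/636⌉ = 62 − 62 = 0
n=94: ⌈(95·419)/636⌉ − ⌈(94·419)/636⌉ = ⌈39805/636⌉ − ⌈39386/636⌉ = 63 − 62 = 1
n=95: ⌈(96·419)/636⌉ − ⌈(95·419)/636⌉ = ⌈40224/636⌉ − ⌈39805/636⌉ = 64 − 63 = 1


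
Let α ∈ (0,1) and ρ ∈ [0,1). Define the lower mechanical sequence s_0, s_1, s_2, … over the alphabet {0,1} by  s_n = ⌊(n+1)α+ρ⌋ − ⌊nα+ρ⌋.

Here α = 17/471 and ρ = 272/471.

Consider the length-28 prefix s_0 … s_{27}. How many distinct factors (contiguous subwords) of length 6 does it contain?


t_n = ⌊(n·17+272)/471⌋ for n = 0 … 28:
  n=0…9: ⌊272/471⌋=0 ⌊289/471⌋=0 ⌊306/471⌋=0 ⌊323/471⌋=0 ⌊340/471⌋=0 ⌊357/471⌋=0 ⌊374/471⌋=0 ⌊391/471⌋=0 ⌊408/471⌋=0 ⌊425/471⌋=0
  n=10…19: ⌊442/471⌋=0 ⌊459/471⌋=0 ⌊476/471⌋=1 ⌊493/471⌋=1 ⌊510/471⌋=1 ⌊527/471⌋=1 ⌊544/471⌋=1 ⌊561/471⌋=1 ⌊578/471⌋=1 ⌊595/471⌋=1
  n=20…28: ⌊612/471⌋=1 ⌊629/471⌋=1 ⌊646/471⌋=1 ⌊663/471⌋=1 ⌊680/471⌋=1 ⌊697/471⌋=1 ⌊714/471⌋=1 ⌊731/471⌋=1 ⌊748/471⌋=1
s_n = t_(n+1) − t_n for n = 0 … 27 gives
prefix = 0000000000010000000000000000
slide a length-6 window over [0..5] … [22..27] (23 windows); first occurrence of each distinct factor:
  [  0..  5] 000000
  [  6.. 11] 000001
  [  7.. 12] 000010
  [  8.. 13] 000100
  [  9.. 14] 001000
  [ 10.. 15] 010000
  [ 11.. 16] 100000
  (the other 16 windows repeat one of these)
distinct factors: {000000, 000001, 000010, 000100, 001000, 010000, 100000}
count = 7  (Sturmian bound for length 6 is 7)

7


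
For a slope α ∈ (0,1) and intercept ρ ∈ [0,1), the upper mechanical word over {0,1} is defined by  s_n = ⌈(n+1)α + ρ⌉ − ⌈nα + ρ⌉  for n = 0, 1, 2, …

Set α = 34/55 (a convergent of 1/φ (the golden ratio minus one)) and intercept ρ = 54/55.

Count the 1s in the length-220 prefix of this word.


#1s = Σ_{n=0}^{219} s_n = Σ_{n=0}^{219} (⌈(n+1)α+ρ⌉ − ⌈nα+ρ⌉)
the sum telescopes: every ⌈nα+ρ⌉ with 0 < n < 220 appears once with + and once with −, leaving ⌈220α+ρ⌉ − ⌈0·α+ρ⌉
220α + ρ = (220·34 + 54) / 55 = 7534/55
ρ = 54/55
⌈7534/55⌉ = 137,  ⌈54/55⌉ = 1
#1s = 137 − 1 = 136

136


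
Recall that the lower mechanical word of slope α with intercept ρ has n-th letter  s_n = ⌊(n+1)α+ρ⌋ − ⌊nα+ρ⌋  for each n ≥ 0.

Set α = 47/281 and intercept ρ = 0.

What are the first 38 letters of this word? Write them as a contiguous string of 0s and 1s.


00000100000100000100000100000100000100

n=0: ⌊(1·47)/281⌋ − ⌊(0·47)/281⌋ = ⌊47/281⌋ − ⌊0/281⌋ = 0 − 0 = 0
n=1: ⌊(2·47)/281⌋ − ⌊(1·47)/281⌋ = ⌊94/281⌋ − ⌊47/281⌋ = 0 − 0 = 0
n=2: ⌊(3·47)/281⌋ − ⌊(2·47)/281⌋ = ⌊141/281⌋ − ⌊94/281⌋ = 0 − 0 = 0
n=3: ⌊(4·47)/281⌋ − ⌊(3·47)/281⌋ = ⌊188/281⌋ − ⌊141/281⌋ = 0 − 0 = 0
n=4: ⌊(5·47)/281⌋ − ⌊(4·47)/281⌋ = ⌊235/281⌋ − ⌊188/281⌋ = 0 − 0 = 0
n=5: ⌊(6·47)/281⌋ − ⌊(5·47)/281⌋ = ⌊282/281⌋ − ⌊235/281⌋ = 1 − 0 = 1
n=6: ⌊(7·47)/281⌋ − ⌊(6·47)/281⌋ = ⌊329/281⌋ − ⌊282/281⌋ = 1 − 1 = 0
n=7: ⌊(8·47)/281⌋ − ⌊(7·47)/281⌋ = ⌊376/281⌋ − ⌊329/281⌋ = 1 − 1 = 0
n=8: ⌊(9·47)/281⌋ − ⌊(8·47)/281⌋ = ⌊423/281⌋ − ⌊376/281⌋ = 1 − 1 = 0
n=9: ⌊(10·47)/281⌋ − ⌊(9·47)/281⌋ = ⌊470/281⌋ − ⌊423/281⌋ = 1 − 1 = 0
n=10: ⌊(11·47)/281⌋ − ⌊(10·47)/281⌋ = ⌊517/281⌋ − ⌊470/281⌋ = 1 − 1 = 0
n=11: ⌊(12·47)/281⌋ − ⌊(11·47)/281⌋ = ⌊564/281⌋ − ⌊517/281⌋ = 2 − 1 = 1
n=12: ⌊(13·47)/281⌋ − ⌊(12·47)/281⌋ = ⌊611/281⌋ − ⌊564/281⌋ = 2 − 2 = 0
n=13: ⌊(14·47)/281⌋ − ⌊(13·47)/281⌋ = ⌊658/281⌋ − ⌊611/281⌋ = 2 − 2 = 0
n=14: ⌊(15·47)/281⌋ − ⌊(14·47)/281⌋ = ⌊705/281⌋ − ⌊658/281⌋ = 2 − 2 = 0
n=15: ⌊(16·47)/281⌋ − ⌊(15·47)/281⌋ = ⌊752/281⌋ − ⌊705/281⌋ = 2 − 2 = 0
n=16: ⌊(17·47)/281⌋ − ⌊(16·47)/281⌋ = ⌊799/281⌋ − ⌊752/281⌋ = 2 − 2 = 0
n=17: ⌊(18·47)/281⌋ − ⌊(17·47)/281⌋ = ⌊846/281⌋ − ⌊799/281⌋ = 3 − 2 = 1
n=18: ⌊(19·47)/281⌋ − ⌊(18·47)/281⌋ = ⌊893/281⌋ − ⌊846/281⌋ = 3 − 3 = 0
n=19: ⌊(20·47)/281⌋ − ⌊(19·47)/281⌋ = ⌊940/281⌋ − ⌊893/281⌋ = 3 − 3 = 0
n=20: ⌊(21·47)/281⌋ − ⌊(20·47)/281⌋ = ⌊987/281⌋ − ⌊940/281⌋ = 3 − 3 = 0
n=21: ⌊(22·47)/281⌋ − ⌊(21·47)/281⌋ = ⌊1034/281⌋ − ⌊987/281⌋ = 3 − 3 = 0
n=22: ⌊(23·47)/281⌋ − ⌊(22·47)/281⌋ = ⌊1081/281⌋ − ⌊1034/281⌋ = 3 − 3 = 0
n=23: ⌊(24·47)/281⌋ − ⌊(23·47)/281⌋ = ⌊1128/281⌋ − ⌊1081/281⌋ = 4 − 3 = 1
n=24: ⌊(25·47)/281⌋ − ⌊(24·47)/281⌋ = ⌊1175/281⌋ − ⌊1128/281⌋ = 4 − 4 = 0
n=25: ⌊(26·47)/281⌋ − ⌊(25·47)/281⌋ = ⌊1222/281⌋ − ⌊1175/281⌋ = 4 − 4 = 0
n=26: ⌊(27·47)/281⌋ − ⌊(26·47)/281⌋ = ⌊1269/281⌋ − ⌊1222/281⌋ = 4 − 4 = 0
n=27: ⌊(28·47)/281⌋ − ⌊(27·47)/281⌋ = ⌊1316/281⌋ − ⌊1269/281⌋ = 4 − 4 = 0
n=28: ⌊(29·47)/281⌋ − ⌊(28·47)/281⌋ = ⌊1363/281⌋ − ⌊1316/281⌋ = 4 − 4 = 0
n=29: ⌊(30·47)/281⌋ − ⌊(29·47)/281⌋ = ⌊1410/281⌋ − ⌊1363/281⌋ = 5 − 4 = 1
n=30: ⌊(31·47)/281⌋ − ⌊(30·47)/281⌋ = ⌊1457/281⌋ − ⌊1410/281⌋ = 5 − 5 = 0
n=31: ⌊(32·47)/281⌋ − ⌊(31·47)/281⌋ = ⌊1504/281⌋ − ⌊1457/281⌋ = 5 − 5 = 0
n=32: ⌊(33·47)/281⌋ − ⌊(32·47)/281⌋ = ⌊1551/281⌋ − ⌊1504/281⌋ = 5 − 5 = 0
n=33: ⌊(34·47)/281⌋ − ⌊(33·47)/281⌋ = ⌊1598/281⌋ − ⌊1551/281⌋ = 5 − 5 = 0
n=34: ⌊(35·47)/281⌋ − ⌊(34·47)/281⌋ = ⌊1645/281⌋ − ⌊1598/281⌋ = 5 − 5 = 0
n=35: ⌊(36·47)/281⌋ − ⌊(35·47)/281⌋ = ⌊1692/281⌋ − ⌊1645/281⌋ = 6 − 5 = 1
n=36: ⌊(37·47)/281⌋ − ⌊(36·47)/281⌋ = ⌊1739/281⌋ − ⌊1692/281⌋ = 6 − 6 = 0
n=37: ⌊(38·47)/281⌋ − ⌊(37·47)/281⌋ = ⌊1786/281⌋ − ⌊1739/281⌋ = 6 − 6 = 0


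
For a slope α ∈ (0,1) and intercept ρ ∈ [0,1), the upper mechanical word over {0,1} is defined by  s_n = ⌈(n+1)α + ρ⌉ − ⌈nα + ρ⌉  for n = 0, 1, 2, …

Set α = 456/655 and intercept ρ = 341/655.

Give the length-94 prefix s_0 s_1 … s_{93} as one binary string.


1011101101101101110110110111011011011011101101101110110110110111011011011101101101101110110110

n=0: ⌈(1·456+341)/655⌉ − ⌈(0·456+341)/655⌉ = ⌈797/655⌉ − ⌈341/655⌉ = 2 − 1 = 1
n=1: ⌈(2·456+341)/655⌉ − ⌈(1·456+341)/655⌉ = ⌈1253/655⌉ − ⌈797/655⌉ = 2 − 2 = 0
n=2: ⌈(3·456+341)/655⌉ − ⌈(2·456+341)/655⌉ = ⌈1709/655⌉ − ⌈1253/655⌉ = 3 − 2 = 1
n=3: ⌈(4·456+341)/655⌉ − ⌈(3·456+341)/655⌉ = ⌈2165/655⌉ − ⌈1709/655⌉ = 4 − 3 = 1
n=4: ⌈(5·456+341)/655⌉ − ⌈(4·456+341)/655⌉ = ⌈2621/655⌉ − ⌈2165/655⌉ = 5 − 4 = 1
n=5: ⌈(6·456+341)/655⌉ − ⌈(5·456+341)/655⌉ = ⌈3077/655⌉ − ⌈2621/655⌉ = 5 − 5 = 0
n=6: ⌈(7·456+341)/655⌉ − ⌈(6·456+341)/655⌉ = ⌈3533/655⌉ − ⌈3077/655⌉ = 6 − 5 = 1
n=7: ⌈(8·456+341)/655⌉ − ⌈(7·456+341)/655⌉ = ⌈3989/655⌉ − ⌈3533/655⌉ = 7 − 6 = 1
n=8: ⌈(9·456+341)/655⌉ − ⌈(8·456+341)/655⌉ = ⌈4445/655⌉ − ⌈3989/655⌉ = 7 − 7 = 0
n=9: ⌈(10·456+341)/655⌉ − ⌈(9·456+341)/655⌉ = ⌈4901/655⌉ − ⌈4445/655⌉ = 8 − 7 = 1
n=10: ⌈(11·456+341)/655⌉ − ⌈(10·456+341)/655⌉ = ⌈5357/655⌉ − ⌈4901/655⌉ = 9 − 8 = 1
n=11: ⌈(12·456+341)/655⌉ − ⌈(11·456+341)/655⌉ = ⌈5813/655⌉ − ⌈5357/655⌉ = 9 − 9 = 0
n=12: ⌈(13·456+341)/655⌉ − ⌈(12·456+341)/655⌉ = ⌈6269/655⌉ − ⌈5813/655⌉ = 10 − 9 = 1
n=13: ⌈(14·456+341)/655⌉ − ⌈(13·456+341)/655⌉ = ⌈6725/655⌉ − ⌈6269/655⌉ = 11 − 10 = 1
n=14: ⌈(15·456+341)/655⌉ − ⌈(14·456+341)/655⌉ = ⌈7181/655⌉ − ⌈6725/655⌉ = 11 − 11 = 0
n=15: ⌈(16·456+341)/655⌉ − ⌈(15·456+341)/655⌉ = ⌈7637/655⌉ − ⌈7181/655⌉ = 12 − 11 = 1
n=16: ⌈(17·456+341)/655⌉ − ⌈(16·456+341)/655⌉ = ⌈8093/655⌉ − ⌈7637/655⌉ = 13 − 12 = 1
n=17: ⌈(18·456+341)/655⌉ − ⌈(17·456+341)/655⌉ = ⌈8549/655⌉ − ⌈8093/655⌉ = 14 − 13 = 1
n=18: ⌈(19·456+341)/655⌉ − ⌈(18·456+341)/655⌉ = ⌈9005/655⌉ − ⌈8549/655⌉ = 14 − 14 = 0
n=19: ⌈(20·456+341)/655⌉ − ⌈(19·456+341)/655⌉ = ⌈9461/655⌉ − ⌈9005/655⌉ = 15 − 14 = 1
n=20: ⌈(21·456+341)/655⌉ − ⌈(20·456+341)/655⌉ = ⌈9917/655⌉ − ⌈9461/655⌉ = 16 − 15 = 1
n=21: ⌈(22·456+341)/655⌉ − ⌈(21·456+341)/655⌉ = ⌈10373/655⌉ − ⌈9917/655⌉ = 16 − 16 = 0
n=22: ⌈(23·456+341)/655⌉ − ⌈(22·456+341)/655⌉ = ⌈10829/655⌉ − ⌈10373/655⌉ = 17 − 16 = 1
n=23: ⌈(24·456+341)/655⌉ − ⌈(23·456+341)/655⌉ = ⌈11285/655⌉ − ⌈10829/655⌉ = 18 − 17 = 1
n=24: ⌈(25·456+341)/655⌉ − ⌈(24·456+341)/655⌉ = ⌈11741/655⌉ − ⌈11285/655⌉ = 18 − 18 = 0
n=25: ⌈(26·456+341)/655⌉ − ⌈(25·456+341)/655⌉ = ⌈12197/655⌉ − ⌈11741/655⌉ = 19 − 18 = 1
n=26: ⌈(27·456+341)/655⌉ − ⌈(26·456+341)/655⌉ = ⌈12653/655⌉ − ⌈12197/655⌉ = 20 − 19 = 1
n=27: ⌈(28·456+341)/655⌉ − ⌈(27·456+341)/655⌉ = ⌈13109/655⌉ − ⌈12653/655⌉ = 21 − 20 = 1
n=28: ⌈(29·456+341)/655⌉ − ⌈(28·456+341)/655⌉ = ⌈13565/655⌉ − ⌈13109/655⌉ = 21 − 21 = 0
n=29: ⌈(30·456+341)/655⌉ − ⌈(29·456+341)/655⌉ = ⌈14021/655⌉ − ⌈13565/655⌉ = 22 − 21 = 1
n=30: ⌈(31·456+341)/655⌉ − ⌈(30·456+341)/655⌉ = ⌈14477/655⌉ − ⌈14021/655⌉ = 23 − 22 = 1
n=31: ⌈(32·456+341)/655⌉ − ⌈(31·456+341)/655⌉ = ⌈14933/655⌉ − ⌈14477/655⌉ = 23 − 23 = 0
n=32: ⌈(33·456+341)/655⌉ − ⌈(32·456+341)/655⌉ = ⌈15389/655⌉ − ⌈14933/655⌉ = 24 − 23 = 1
n=33: ⌈(34·456+341)/655⌉ − ⌈(33·456+341)/655⌉ = ⌈15845/655⌉ − ⌈15389/655⌉ = 25 − 24 = 1
n=34: ⌈(35·456+341)/655⌉ − ⌈(34·456+341)/655⌉ = ⌈16301/655⌉ − ⌈15845/655⌉ = 25 − 25 = 0
n=35: ⌈(36·456+341)/655⌉ − ⌈(35·456+341)/655⌉ = ⌈16757/655⌉ − ⌈16301/655⌉ = 26 − 25 = 1
n=36: ⌈(37·456+341)/655⌉ − ⌈(36·456+341)/655⌉ = ⌈17213/655⌉ − ⌈16757/655⌉ = 27 − 26 = 1
n=37: ⌈(38·456+341)/655⌉ − ⌈(37·456+341)/655⌉ = ⌈17669/655⌉ − ⌈17213/655⌉ = 27 − 27 = 0
n=38: ⌈(39·456+341)/655⌉ − ⌈(38·456+341)/655⌉ = ⌈18125/655⌉ − ⌈17669/655⌉ = 28 − 27 = 1
n=39: ⌈(40·456+341)/655⌉ − ⌈(39·456+341)/655⌉ = ⌈18581/655⌉ − ⌈18125/655⌉ = 29 − 28 = 1
n=40: ⌈(41·456+341)/655⌉ − ⌈(40·456+341)/655⌉ = ⌈19037/655⌉ − ⌈18581/655⌉ = 30 − 29 = 1
n=41: ⌈(42·456+341)/655⌉ − ⌈(41·456+341)/655⌉ = ⌈19493/655⌉ − ⌈19037/655⌉ = 30 − 30 = 0
n=42: ⌈(43·456+341)/655⌉ − ⌈(42·456+341)/655⌉ = ⌈19949/655⌉ − ⌈19493/655⌉ = 31 − 30 = 1
n=43: ⌈(44·456+341)/655⌉ − ⌈(43·456+341)/655⌉ = ⌈20405/655⌉ − ⌈19949/655⌉ = 32 − 31 = 1
n=44: ⌈(45·456+341)/655⌉ − ⌈(44·456+341)/655⌉ = ⌈20861/655⌉ − ⌈20405/655⌉ = 32 − 32 = 0
n=45: ⌈(46·456+341)/655⌉ − ⌈(45·456+341)/655⌉ = ⌈21317/655⌉ − ⌈20861/655⌉ = 33 − 32 = 1
n=46: ⌈(47·456+341)/655⌉ − ⌈(46·456+341)/655⌉ = ⌈21773/655⌉ − ⌈21317/655⌉ = 34 − 33 = 1
n=47: ⌈(48·456+341)/655⌉ − ⌈(47·456+341)/655⌉ = ⌈22229/655⌉ − ⌈21773/655⌉ = 34 − 34 = 0
n=48: ⌈(49·456+341)/655⌉ − ⌈(48·456+341)/655⌉ = ⌈22685/655⌉ − ⌈22229/655⌉ = 35 − 34 = 1
n=49: ⌈(50·456+341)/655⌉ − ⌈(49·456+341)/655⌉ = ⌈23141/655⌉ − ⌈22685/655⌉ = 36 − 35 = 1
n=50: ⌈(51·456+341)/655⌉ − ⌈(50·456+341)/655⌉ = ⌈23597/655⌉ − ⌈23141/655⌉ = 37 − 36 = 1
n=51: ⌈(52·456+341)/655⌉ − ⌈(51·456+341)/655⌉ = ⌈24053/655⌉ − ⌈23597/655⌉ = 37 − 37 = 0
n=52: ⌈(53·456+341)/655⌉ − ⌈(52·456+341)/655⌉ = ⌈24509/655⌉ − ⌈24053/655⌉ = 38 − 37 = 1
n=53: ⌈(54·456+341)/655⌉ − ⌈(53·456+341)/655⌉ = ⌈24965/655⌉ − ⌈24509/655⌉ = 39 − 38 = 1
n=54: ⌈(55·456+341)/655⌉ − ⌈(54·456+341)/655⌉ = ⌈25421/655⌉ − ⌈24965/655⌉ = 39 − 39 = 0
n=55: ⌈(56·456+341)/655⌉ − ⌈(55·456+341)/655⌉ = ⌈25877/655⌉ − ⌈25421/655⌉ = 40 − 39 = 1
n=56: ⌈(57·456+341)/655⌉ − ⌈(56·456+341)/655⌉ = ⌈26333/655⌉ − ⌈25877/655⌉ = 41 − 40 = 1
n=57: ⌈(58·456+341)/655⌉ − ⌈(57·456+341)/655⌉ = ⌈26789/655⌉ − ⌈26333/655⌉ = 41 − 41 = 0
n=58: ⌈(59·456+341)/655⌉ − ⌈(58·456+341)/655⌉ = ⌈27245/655⌉ − ⌈26789/655⌉ = 42 − 41 = 1
n=59: ⌈(60·456+341)/655⌉ − ⌈(59·456+341)/655⌉ = ⌈27701/655⌉ − ⌈27245/655⌉ = 43 − 42 = 1
n=60: ⌈(61·456+341)/655⌉ − ⌈(60·456+341)/655⌉ = ⌈28157/655⌉ − ⌈27701/655⌉ = 43 − 43 = 0
n=61: ⌈(62·456+341)/655⌉ − ⌈(61·456+341)/655⌉ = ⌈28613/655⌉ − ⌈28157/655⌉ = 44 − 43 = 1
n=62: ⌈(63·456+341)/655⌉ − ⌈(62·456+341)/655⌉ = ⌈29069/655⌉ − ⌈28613/655⌉ = 45 − 44 = 1
n=63: ⌈(64·456+341)/655⌉ − ⌈(63·456+341)/655⌉ = ⌈29525/655⌉ − ⌈29069/655⌉ = 46 − 45 = 1
n=64: ⌈(65·456+341)/655⌉ − ⌈(64·456+341)/655⌉ = ⌈29981/655⌉ − ⌈29525/655⌉ = 46 − 46 = 0
n=65: ⌈(66·456+341)/655⌉ − ⌈(65·456+341)/655⌉ = ⌈30437/655⌉ − ⌈29981/655⌉ = 47 − 46 = 1
n=66: ⌈(67·456+341)/655⌉ − ⌈(66·456+341)/655⌉ = ⌈30893/655⌉ − ⌈30437/655⌉ = 48 − 47 = 1
n=67: ⌈(68·456+341)/655⌉ − ⌈(67·456+341)/655⌉ = ⌈31349/655⌉ − ⌈30893/655⌉ = 48 − 48 = 0
n=68: ⌈(69·456+341)/655⌉ − ⌈(68·456+341)/655⌉ = ⌈31805/655⌉ − ⌈31349/655⌉ = 49 − 48 = 1
n=69: ⌈(70·456+341)/655⌉ − ⌈(69·456+341)/655⌉ = ⌈32261/655⌉ − ⌈31805/655⌉ = 50 − 49 = 1
n=70: ⌈(71·456+341)/655⌉ − ⌈(70·456+341)/655⌉ = ⌈32717/655⌉ − ⌈32261/655⌉ = 50 − 50 = 0
n=71: ⌈(72·456+341)/655⌉ − ⌈(71·456+341)/655⌉ = ⌈33173/655⌉ − ⌈32717/655⌉ = 51 − 50 = 1
n=72: ⌈(73·456+341)/655⌉ − ⌈(72·456+341)/655⌉ = ⌈33629/655⌉ − ⌈33173/655⌉ = 52 − 51 = 1
n=73: ⌈(74·456+341)/655⌉ − ⌈(73·456+341)/655⌉ = ⌈34085/655⌉ − ⌈33629/655⌉ = 53 − 52 = 1
n=74: ⌈(75·456+341)/655⌉ − ⌈(74·456+341)/655⌉ = ⌈34541/655⌉ − ⌈34085/655⌉ = 53 − 53 = 0
n=75: ⌈(76·456+341)/655⌉ − ⌈(75·456+341)/655⌉ = ⌈34997/655⌉ − ⌈34541/655⌉ = 54 − 53 = 1
n=76: ⌈(77·456+341)/655⌉ − ⌈(76·456+341)/655⌉ = ⌈35453/655⌉ − ⌈34997/655⌉ = 55 − 54 = 1
n=77: ⌈(78·456+341)/655⌉ − ⌈(77·456+341)/655⌉ = ⌈35909/655⌉ − ⌈35453/655⌉ = 55 − 55 = 0
n=78: ⌈(79·456+341)/655⌉ − ⌈(78·456+341)/655⌉ = ⌈36365/655⌉ − ⌈35909/655⌉ = 56 − 55 = 1
n=79: ⌈(80·456+341)/655⌉ − ⌈(79·456+341)/655⌉ = ⌈36821/655⌉ − ⌈36365/655⌉ = 57 − 56 = 1
n=80: ⌈(81·456+341)/655⌉ − ⌈(80·456+341)/655⌉ = ⌈37277/655⌉ − ⌈36821/655⌉ = 57 − 57 = 0
n=81: ⌈(82·456+341)/655⌉ − ⌈(81·456+341)/655⌉ = ⌈37733/655⌉ − ⌈37277/655⌉ = 58 − 57 = 1
n=82: ⌈(83·456+341)/655⌉ − ⌈(82·456+341)/655⌉ = ⌈38189/655⌉ − ⌈37733/655⌉ = 59 − 58 = 1
n=83: ⌈(84·456+341)/655⌉ − ⌈(83·456+341)/655⌉ = ⌈38645/655⌉ − ⌈38189/655⌉ = 59 − 59 = 0
n=84: ⌈(85·456+341)/655⌉ − ⌈(84·456+341)/655⌉ = ⌈39101/655⌉ − ⌈38645/655⌉ = 60 − 59 = 1
n=85: ⌈(86·456+341)/655⌉ − ⌈(85·456+341)/655⌉ = ⌈39557/655⌉ − ⌈39101/655⌉ = 61 − 60 = 1
n=86: ⌈(87·456+341)/655⌉ − ⌈(86·456+341)/655⌉ = ⌈40013/655⌉ − ⌈39557/655⌉ = 62 − 61 = 1
n=87: ⌈(88·456+341)/655⌉ − ⌈(87·456+341)/655⌉ = ⌈40469/655⌉ − ⌈40013/655⌉ = 62 − 62 = 0
n=88: ⌈(89·456+341)/655⌉ − ⌈(88·456+341)/655⌉ = ⌈40925/655⌉ − ⌈40469/655⌉ = 63 − 62 = 1
n=89: ⌈(90·456+341)/655⌉ − ⌈(89·456+341)/655⌉ = ⌈41381/655⌉ − ⌈40925/655⌉ = 64 − 63 = 1
n=90: ⌈(91·456+341)/655⌉ − ⌈(90·456+341)/655⌉ = ⌈41837/655⌉ − ⌈41381/655⌉ = 64 − 64 = 0
n=91: ⌈(92·456+341)/655⌉ − ⌈(91·456+341)/655⌉ = ⌈42293/655⌉ − ⌈41837/655⌉ = 65 − 64 = 1
n=92: ⌈(93·456+341)/655⌉ − ⌈(92·456+341)/655⌉ = ⌈42749/655⌉ − ⌈42293/655⌉ = 66 − 65 = 1
n=93: ⌈(94·456+341)/655⌉ − ⌈(93·456+341)/655⌉ = ⌈43205/655⌉ − ⌈42749/655⌉ = 66 − 66 = 0
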